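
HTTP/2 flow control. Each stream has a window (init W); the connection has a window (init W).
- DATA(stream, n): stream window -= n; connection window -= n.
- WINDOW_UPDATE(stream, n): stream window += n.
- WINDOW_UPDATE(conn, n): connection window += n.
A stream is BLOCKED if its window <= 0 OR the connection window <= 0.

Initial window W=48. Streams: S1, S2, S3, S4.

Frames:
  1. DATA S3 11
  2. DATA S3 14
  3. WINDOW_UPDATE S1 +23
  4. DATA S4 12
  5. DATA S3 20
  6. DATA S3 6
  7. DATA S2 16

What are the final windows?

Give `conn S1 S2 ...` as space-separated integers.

Op 1: conn=37 S1=48 S2=48 S3=37 S4=48 blocked=[]
Op 2: conn=23 S1=48 S2=48 S3=23 S4=48 blocked=[]
Op 3: conn=23 S1=71 S2=48 S3=23 S4=48 blocked=[]
Op 4: conn=11 S1=71 S2=48 S3=23 S4=36 blocked=[]
Op 5: conn=-9 S1=71 S2=48 S3=3 S4=36 blocked=[1, 2, 3, 4]
Op 6: conn=-15 S1=71 S2=48 S3=-3 S4=36 blocked=[1, 2, 3, 4]
Op 7: conn=-31 S1=71 S2=32 S3=-3 S4=36 blocked=[1, 2, 3, 4]

Answer: -31 71 32 -3 36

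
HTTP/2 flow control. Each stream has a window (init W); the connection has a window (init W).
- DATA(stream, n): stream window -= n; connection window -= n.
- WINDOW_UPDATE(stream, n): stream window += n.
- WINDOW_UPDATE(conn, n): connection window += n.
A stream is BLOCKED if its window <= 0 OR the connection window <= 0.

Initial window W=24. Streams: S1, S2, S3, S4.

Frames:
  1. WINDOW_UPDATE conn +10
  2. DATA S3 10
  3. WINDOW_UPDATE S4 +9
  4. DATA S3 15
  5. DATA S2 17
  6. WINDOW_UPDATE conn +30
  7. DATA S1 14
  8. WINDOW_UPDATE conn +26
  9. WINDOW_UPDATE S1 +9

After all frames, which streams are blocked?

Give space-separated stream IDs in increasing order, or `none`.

Op 1: conn=34 S1=24 S2=24 S3=24 S4=24 blocked=[]
Op 2: conn=24 S1=24 S2=24 S3=14 S4=24 blocked=[]
Op 3: conn=24 S1=24 S2=24 S3=14 S4=33 blocked=[]
Op 4: conn=9 S1=24 S2=24 S3=-1 S4=33 blocked=[3]
Op 5: conn=-8 S1=24 S2=7 S3=-1 S4=33 blocked=[1, 2, 3, 4]
Op 6: conn=22 S1=24 S2=7 S3=-1 S4=33 blocked=[3]
Op 7: conn=8 S1=10 S2=7 S3=-1 S4=33 blocked=[3]
Op 8: conn=34 S1=10 S2=7 S3=-1 S4=33 blocked=[3]
Op 9: conn=34 S1=19 S2=7 S3=-1 S4=33 blocked=[3]

Answer: S3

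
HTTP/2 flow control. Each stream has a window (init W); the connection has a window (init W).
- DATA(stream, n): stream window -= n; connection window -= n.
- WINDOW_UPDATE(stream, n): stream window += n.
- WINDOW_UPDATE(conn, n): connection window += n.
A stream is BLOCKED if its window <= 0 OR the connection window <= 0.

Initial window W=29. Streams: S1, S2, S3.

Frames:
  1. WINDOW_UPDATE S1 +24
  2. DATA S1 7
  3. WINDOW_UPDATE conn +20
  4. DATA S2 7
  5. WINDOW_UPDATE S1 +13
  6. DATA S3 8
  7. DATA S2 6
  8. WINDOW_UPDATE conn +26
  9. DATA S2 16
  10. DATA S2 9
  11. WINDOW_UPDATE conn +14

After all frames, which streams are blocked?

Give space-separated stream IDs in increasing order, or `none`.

Op 1: conn=29 S1=53 S2=29 S3=29 blocked=[]
Op 2: conn=22 S1=46 S2=29 S3=29 blocked=[]
Op 3: conn=42 S1=46 S2=29 S3=29 blocked=[]
Op 4: conn=35 S1=46 S2=22 S3=29 blocked=[]
Op 5: conn=35 S1=59 S2=22 S3=29 blocked=[]
Op 6: conn=27 S1=59 S2=22 S3=21 blocked=[]
Op 7: conn=21 S1=59 S2=16 S3=21 blocked=[]
Op 8: conn=47 S1=59 S2=16 S3=21 blocked=[]
Op 9: conn=31 S1=59 S2=0 S3=21 blocked=[2]
Op 10: conn=22 S1=59 S2=-9 S3=21 blocked=[2]
Op 11: conn=36 S1=59 S2=-9 S3=21 blocked=[2]

Answer: S2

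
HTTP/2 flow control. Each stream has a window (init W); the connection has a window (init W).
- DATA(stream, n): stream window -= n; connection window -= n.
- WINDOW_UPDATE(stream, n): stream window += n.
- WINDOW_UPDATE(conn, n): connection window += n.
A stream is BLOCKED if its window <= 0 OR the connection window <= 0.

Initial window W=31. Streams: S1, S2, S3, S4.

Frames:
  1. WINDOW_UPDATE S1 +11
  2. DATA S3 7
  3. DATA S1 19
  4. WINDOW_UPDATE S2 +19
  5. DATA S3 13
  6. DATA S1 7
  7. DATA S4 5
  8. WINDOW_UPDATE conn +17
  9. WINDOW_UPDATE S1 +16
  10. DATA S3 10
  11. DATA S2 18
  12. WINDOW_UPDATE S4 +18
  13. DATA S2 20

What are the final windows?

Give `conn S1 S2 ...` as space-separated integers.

Answer: -51 32 12 1 44

Derivation:
Op 1: conn=31 S1=42 S2=31 S3=31 S4=31 blocked=[]
Op 2: conn=24 S1=42 S2=31 S3=24 S4=31 blocked=[]
Op 3: conn=5 S1=23 S2=31 S3=24 S4=31 blocked=[]
Op 4: conn=5 S1=23 S2=50 S3=24 S4=31 blocked=[]
Op 5: conn=-8 S1=23 S2=50 S3=11 S4=31 blocked=[1, 2, 3, 4]
Op 6: conn=-15 S1=16 S2=50 S3=11 S4=31 blocked=[1, 2, 3, 4]
Op 7: conn=-20 S1=16 S2=50 S3=11 S4=26 blocked=[1, 2, 3, 4]
Op 8: conn=-3 S1=16 S2=50 S3=11 S4=26 blocked=[1, 2, 3, 4]
Op 9: conn=-3 S1=32 S2=50 S3=11 S4=26 blocked=[1, 2, 3, 4]
Op 10: conn=-13 S1=32 S2=50 S3=1 S4=26 blocked=[1, 2, 3, 4]
Op 11: conn=-31 S1=32 S2=32 S3=1 S4=26 blocked=[1, 2, 3, 4]
Op 12: conn=-31 S1=32 S2=32 S3=1 S4=44 blocked=[1, 2, 3, 4]
Op 13: conn=-51 S1=32 S2=12 S3=1 S4=44 blocked=[1, 2, 3, 4]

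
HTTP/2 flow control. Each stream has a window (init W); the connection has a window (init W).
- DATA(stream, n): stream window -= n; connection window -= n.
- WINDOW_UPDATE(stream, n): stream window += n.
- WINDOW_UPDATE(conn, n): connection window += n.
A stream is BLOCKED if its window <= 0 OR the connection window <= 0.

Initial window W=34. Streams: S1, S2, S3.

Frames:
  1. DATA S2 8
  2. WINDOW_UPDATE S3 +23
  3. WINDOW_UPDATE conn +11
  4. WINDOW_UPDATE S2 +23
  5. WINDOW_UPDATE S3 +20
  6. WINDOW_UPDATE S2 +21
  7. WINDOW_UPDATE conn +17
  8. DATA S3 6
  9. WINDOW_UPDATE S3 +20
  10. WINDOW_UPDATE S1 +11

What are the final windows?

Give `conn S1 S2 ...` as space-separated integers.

Op 1: conn=26 S1=34 S2=26 S3=34 blocked=[]
Op 2: conn=26 S1=34 S2=26 S3=57 blocked=[]
Op 3: conn=37 S1=34 S2=26 S3=57 blocked=[]
Op 4: conn=37 S1=34 S2=49 S3=57 blocked=[]
Op 5: conn=37 S1=34 S2=49 S3=77 blocked=[]
Op 6: conn=37 S1=34 S2=70 S3=77 blocked=[]
Op 7: conn=54 S1=34 S2=70 S3=77 blocked=[]
Op 8: conn=48 S1=34 S2=70 S3=71 blocked=[]
Op 9: conn=48 S1=34 S2=70 S3=91 blocked=[]
Op 10: conn=48 S1=45 S2=70 S3=91 blocked=[]

Answer: 48 45 70 91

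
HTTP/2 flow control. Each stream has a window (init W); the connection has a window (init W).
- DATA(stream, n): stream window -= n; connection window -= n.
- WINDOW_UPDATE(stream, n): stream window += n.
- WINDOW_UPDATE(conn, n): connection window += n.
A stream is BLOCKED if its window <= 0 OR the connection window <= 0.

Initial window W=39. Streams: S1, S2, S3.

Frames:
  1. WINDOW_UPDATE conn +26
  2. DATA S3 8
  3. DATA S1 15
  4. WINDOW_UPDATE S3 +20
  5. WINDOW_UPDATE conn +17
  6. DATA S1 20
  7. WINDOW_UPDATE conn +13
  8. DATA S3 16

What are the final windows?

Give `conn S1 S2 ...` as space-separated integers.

Answer: 36 4 39 35

Derivation:
Op 1: conn=65 S1=39 S2=39 S3=39 blocked=[]
Op 2: conn=57 S1=39 S2=39 S3=31 blocked=[]
Op 3: conn=42 S1=24 S2=39 S3=31 blocked=[]
Op 4: conn=42 S1=24 S2=39 S3=51 blocked=[]
Op 5: conn=59 S1=24 S2=39 S3=51 blocked=[]
Op 6: conn=39 S1=4 S2=39 S3=51 blocked=[]
Op 7: conn=52 S1=4 S2=39 S3=51 blocked=[]
Op 8: conn=36 S1=4 S2=39 S3=35 blocked=[]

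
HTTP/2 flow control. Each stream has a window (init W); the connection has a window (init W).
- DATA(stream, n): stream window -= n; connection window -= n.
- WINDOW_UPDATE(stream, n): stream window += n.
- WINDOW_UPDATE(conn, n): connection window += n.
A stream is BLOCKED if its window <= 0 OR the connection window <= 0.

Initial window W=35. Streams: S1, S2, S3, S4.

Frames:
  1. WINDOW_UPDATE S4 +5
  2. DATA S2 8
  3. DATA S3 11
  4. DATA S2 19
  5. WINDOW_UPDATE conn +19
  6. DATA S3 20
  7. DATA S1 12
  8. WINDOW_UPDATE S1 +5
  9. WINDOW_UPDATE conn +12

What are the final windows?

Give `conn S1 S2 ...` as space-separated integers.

Op 1: conn=35 S1=35 S2=35 S3=35 S4=40 blocked=[]
Op 2: conn=27 S1=35 S2=27 S3=35 S4=40 blocked=[]
Op 3: conn=16 S1=35 S2=27 S3=24 S4=40 blocked=[]
Op 4: conn=-3 S1=35 S2=8 S3=24 S4=40 blocked=[1, 2, 3, 4]
Op 5: conn=16 S1=35 S2=8 S3=24 S4=40 blocked=[]
Op 6: conn=-4 S1=35 S2=8 S3=4 S4=40 blocked=[1, 2, 3, 4]
Op 7: conn=-16 S1=23 S2=8 S3=4 S4=40 blocked=[1, 2, 3, 4]
Op 8: conn=-16 S1=28 S2=8 S3=4 S4=40 blocked=[1, 2, 3, 4]
Op 9: conn=-4 S1=28 S2=8 S3=4 S4=40 blocked=[1, 2, 3, 4]

Answer: -4 28 8 4 40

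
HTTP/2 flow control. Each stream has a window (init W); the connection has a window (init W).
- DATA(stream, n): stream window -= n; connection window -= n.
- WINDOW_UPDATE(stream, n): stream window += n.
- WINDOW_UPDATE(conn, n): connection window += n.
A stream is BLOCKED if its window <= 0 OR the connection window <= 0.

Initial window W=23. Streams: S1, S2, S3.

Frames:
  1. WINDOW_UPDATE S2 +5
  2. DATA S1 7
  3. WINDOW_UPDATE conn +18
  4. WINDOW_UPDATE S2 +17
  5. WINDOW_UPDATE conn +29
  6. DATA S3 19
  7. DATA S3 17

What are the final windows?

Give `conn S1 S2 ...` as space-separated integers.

Op 1: conn=23 S1=23 S2=28 S3=23 blocked=[]
Op 2: conn=16 S1=16 S2=28 S3=23 blocked=[]
Op 3: conn=34 S1=16 S2=28 S3=23 blocked=[]
Op 4: conn=34 S1=16 S2=45 S3=23 blocked=[]
Op 5: conn=63 S1=16 S2=45 S3=23 blocked=[]
Op 6: conn=44 S1=16 S2=45 S3=4 blocked=[]
Op 7: conn=27 S1=16 S2=45 S3=-13 blocked=[3]

Answer: 27 16 45 -13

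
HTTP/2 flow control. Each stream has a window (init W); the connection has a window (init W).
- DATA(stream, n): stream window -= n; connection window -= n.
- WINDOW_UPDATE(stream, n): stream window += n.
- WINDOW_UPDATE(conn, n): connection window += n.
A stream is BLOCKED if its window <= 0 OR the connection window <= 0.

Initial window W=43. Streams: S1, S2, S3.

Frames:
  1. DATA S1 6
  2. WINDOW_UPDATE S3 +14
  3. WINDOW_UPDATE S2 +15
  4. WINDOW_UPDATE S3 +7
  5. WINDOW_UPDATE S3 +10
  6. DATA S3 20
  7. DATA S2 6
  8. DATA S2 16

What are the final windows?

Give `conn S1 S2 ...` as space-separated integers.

Op 1: conn=37 S1=37 S2=43 S3=43 blocked=[]
Op 2: conn=37 S1=37 S2=43 S3=57 blocked=[]
Op 3: conn=37 S1=37 S2=58 S3=57 blocked=[]
Op 4: conn=37 S1=37 S2=58 S3=64 blocked=[]
Op 5: conn=37 S1=37 S2=58 S3=74 blocked=[]
Op 6: conn=17 S1=37 S2=58 S3=54 blocked=[]
Op 7: conn=11 S1=37 S2=52 S3=54 blocked=[]
Op 8: conn=-5 S1=37 S2=36 S3=54 blocked=[1, 2, 3]

Answer: -5 37 36 54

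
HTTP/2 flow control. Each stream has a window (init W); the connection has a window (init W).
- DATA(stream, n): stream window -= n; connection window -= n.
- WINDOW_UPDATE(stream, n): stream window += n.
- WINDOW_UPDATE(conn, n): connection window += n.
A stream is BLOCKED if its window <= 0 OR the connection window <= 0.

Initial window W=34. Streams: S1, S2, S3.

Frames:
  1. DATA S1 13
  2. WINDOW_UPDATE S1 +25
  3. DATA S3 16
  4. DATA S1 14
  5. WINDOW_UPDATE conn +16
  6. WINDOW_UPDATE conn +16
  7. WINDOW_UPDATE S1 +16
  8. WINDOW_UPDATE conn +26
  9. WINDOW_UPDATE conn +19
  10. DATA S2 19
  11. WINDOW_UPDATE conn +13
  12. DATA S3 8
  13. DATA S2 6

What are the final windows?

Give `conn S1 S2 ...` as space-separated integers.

Op 1: conn=21 S1=21 S2=34 S3=34 blocked=[]
Op 2: conn=21 S1=46 S2=34 S3=34 blocked=[]
Op 3: conn=5 S1=46 S2=34 S3=18 blocked=[]
Op 4: conn=-9 S1=32 S2=34 S3=18 blocked=[1, 2, 3]
Op 5: conn=7 S1=32 S2=34 S3=18 blocked=[]
Op 6: conn=23 S1=32 S2=34 S3=18 blocked=[]
Op 7: conn=23 S1=48 S2=34 S3=18 blocked=[]
Op 8: conn=49 S1=48 S2=34 S3=18 blocked=[]
Op 9: conn=68 S1=48 S2=34 S3=18 blocked=[]
Op 10: conn=49 S1=48 S2=15 S3=18 blocked=[]
Op 11: conn=62 S1=48 S2=15 S3=18 blocked=[]
Op 12: conn=54 S1=48 S2=15 S3=10 blocked=[]
Op 13: conn=48 S1=48 S2=9 S3=10 blocked=[]

Answer: 48 48 9 10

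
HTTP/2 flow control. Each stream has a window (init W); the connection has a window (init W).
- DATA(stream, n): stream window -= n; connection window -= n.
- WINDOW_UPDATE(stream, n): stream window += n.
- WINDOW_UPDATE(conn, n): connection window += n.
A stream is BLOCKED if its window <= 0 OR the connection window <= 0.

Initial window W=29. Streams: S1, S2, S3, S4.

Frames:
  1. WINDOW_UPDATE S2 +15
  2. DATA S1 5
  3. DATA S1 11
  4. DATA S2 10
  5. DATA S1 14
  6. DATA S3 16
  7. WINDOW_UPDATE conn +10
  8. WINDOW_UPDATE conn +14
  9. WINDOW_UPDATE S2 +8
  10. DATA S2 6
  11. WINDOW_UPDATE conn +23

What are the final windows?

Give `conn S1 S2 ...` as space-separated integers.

Answer: 14 -1 36 13 29

Derivation:
Op 1: conn=29 S1=29 S2=44 S3=29 S4=29 blocked=[]
Op 2: conn=24 S1=24 S2=44 S3=29 S4=29 blocked=[]
Op 3: conn=13 S1=13 S2=44 S3=29 S4=29 blocked=[]
Op 4: conn=3 S1=13 S2=34 S3=29 S4=29 blocked=[]
Op 5: conn=-11 S1=-1 S2=34 S3=29 S4=29 blocked=[1, 2, 3, 4]
Op 6: conn=-27 S1=-1 S2=34 S3=13 S4=29 blocked=[1, 2, 3, 4]
Op 7: conn=-17 S1=-1 S2=34 S3=13 S4=29 blocked=[1, 2, 3, 4]
Op 8: conn=-3 S1=-1 S2=34 S3=13 S4=29 blocked=[1, 2, 3, 4]
Op 9: conn=-3 S1=-1 S2=42 S3=13 S4=29 blocked=[1, 2, 3, 4]
Op 10: conn=-9 S1=-1 S2=36 S3=13 S4=29 blocked=[1, 2, 3, 4]
Op 11: conn=14 S1=-1 S2=36 S3=13 S4=29 blocked=[1]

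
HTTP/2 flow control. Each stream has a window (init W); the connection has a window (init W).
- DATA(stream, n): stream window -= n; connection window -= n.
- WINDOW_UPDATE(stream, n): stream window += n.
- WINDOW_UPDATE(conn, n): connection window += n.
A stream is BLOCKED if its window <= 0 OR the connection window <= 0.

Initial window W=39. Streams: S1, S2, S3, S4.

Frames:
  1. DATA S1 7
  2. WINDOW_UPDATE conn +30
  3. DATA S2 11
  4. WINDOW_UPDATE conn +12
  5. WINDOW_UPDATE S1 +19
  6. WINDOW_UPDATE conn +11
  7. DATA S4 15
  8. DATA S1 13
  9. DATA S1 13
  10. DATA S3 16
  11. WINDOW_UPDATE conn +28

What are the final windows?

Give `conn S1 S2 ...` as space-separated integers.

Answer: 45 25 28 23 24

Derivation:
Op 1: conn=32 S1=32 S2=39 S3=39 S4=39 blocked=[]
Op 2: conn=62 S1=32 S2=39 S3=39 S4=39 blocked=[]
Op 3: conn=51 S1=32 S2=28 S3=39 S4=39 blocked=[]
Op 4: conn=63 S1=32 S2=28 S3=39 S4=39 blocked=[]
Op 5: conn=63 S1=51 S2=28 S3=39 S4=39 blocked=[]
Op 6: conn=74 S1=51 S2=28 S3=39 S4=39 blocked=[]
Op 7: conn=59 S1=51 S2=28 S3=39 S4=24 blocked=[]
Op 8: conn=46 S1=38 S2=28 S3=39 S4=24 blocked=[]
Op 9: conn=33 S1=25 S2=28 S3=39 S4=24 blocked=[]
Op 10: conn=17 S1=25 S2=28 S3=23 S4=24 blocked=[]
Op 11: conn=45 S1=25 S2=28 S3=23 S4=24 blocked=[]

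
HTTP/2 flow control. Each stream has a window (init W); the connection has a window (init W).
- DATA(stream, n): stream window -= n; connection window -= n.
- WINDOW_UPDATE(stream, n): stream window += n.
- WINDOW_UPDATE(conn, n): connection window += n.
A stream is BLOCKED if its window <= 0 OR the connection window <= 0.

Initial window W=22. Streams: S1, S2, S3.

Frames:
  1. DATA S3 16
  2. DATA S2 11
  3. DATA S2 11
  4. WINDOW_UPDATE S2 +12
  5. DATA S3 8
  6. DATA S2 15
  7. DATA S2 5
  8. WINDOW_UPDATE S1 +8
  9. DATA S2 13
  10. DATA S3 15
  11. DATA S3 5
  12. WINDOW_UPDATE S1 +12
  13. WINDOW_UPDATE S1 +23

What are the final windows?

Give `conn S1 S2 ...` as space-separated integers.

Op 1: conn=6 S1=22 S2=22 S3=6 blocked=[]
Op 2: conn=-5 S1=22 S2=11 S3=6 blocked=[1, 2, 3]
Op 3: conn=-16 S1=22 S2=0 S3=6 blocked=[1, 2, 3]
Op 4: conn=-16 S1=22 S2=12 S3=6 blocked=[1, 2, 3]
Op 5: conn=-24 S1=22 S2=12 S3=-2 blocked=[1, 2, 3]
Op 6: conn=-39 S1=22 S2=-3 S3=-2 blocked=[1, 2, 3]
Op 7: conn=-44 S1=22 S2=-8 S3=-2 blocked=[1, 2, 3]
Op 8: conn=-44 S1=30 S2=-8 S3=-2 blocked=[1, 2, 3]
Op 9: conn=-57 S1=30 S2=-21 S3=-2 blocked=[1, 2, 3]
Op 10: conn=-72 S1=30 S2=-21 S3=-17 blocked=[1, 2, 3]
Op 11: conn=-77 S1=30 S2=-21 S3=-22 blocked=[1, 2, 3]
Op 12: conn=-77 S1=42 S2=-21 S3=-22 blocked=[1, 2, 3]
Op 13: conn=-77 S1=65 S2=-21 S3=-22 blocked=[1, 2, 3]

Answer: -77 65 -21 -22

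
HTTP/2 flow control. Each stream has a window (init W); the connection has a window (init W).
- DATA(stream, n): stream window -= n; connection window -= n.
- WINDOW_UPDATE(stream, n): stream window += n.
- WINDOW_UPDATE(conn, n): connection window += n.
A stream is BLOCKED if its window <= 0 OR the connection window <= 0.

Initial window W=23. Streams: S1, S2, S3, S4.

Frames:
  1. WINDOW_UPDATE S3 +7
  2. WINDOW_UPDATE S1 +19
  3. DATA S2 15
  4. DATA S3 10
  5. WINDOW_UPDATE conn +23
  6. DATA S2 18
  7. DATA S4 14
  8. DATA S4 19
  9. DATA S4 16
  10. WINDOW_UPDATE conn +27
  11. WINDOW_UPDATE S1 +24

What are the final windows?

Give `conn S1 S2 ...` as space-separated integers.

Answer: -19 66 -10 20 -26

Derivation:
Op 1: conn=23 S1=23 S2=23 S3=30 S4=23 blocked=[]
Op 2: conn=23 S1=42 S2=23 S3=30 S4=23 blocked=[]
Op 3: conn=8 S1=42 S2=8 S3=30 S4=23 blocked=[]
Op 4: conn=-2 S1=42 S2=8 S3=20 S4=23 blocked=[1, 2, 3, 4]
Op 5: conn=21 S1=42 S2=8 S3=20 S4=23 blocked=[]
Op 6: conn=3 S1=42 S2=-10 S3=20 S4=23 blocked=[2]
Op 7: conn=-11 S1=42 S2=-10 S3=20 S4=9 blocked=[1, 2, 3, 4]
Op 8: conn=-30 S1=42 S2=-10 S3=20 S4=-10 blocked=[1, 2, 3, 4]
Op 9: conn=-46 S1=42 S2=-10 S3=20 S4=-26 blocked=[1, 2, 3, 4]
Op 10: conn=-19 S1=42 S2=-10 S3=20 S4=-26 blocked=[1, 2, 3, 4]
Op 11: conn=-19 S1=66 S2=-10 S3=20 S4=-26 blocked=[1, 2, 3, 4]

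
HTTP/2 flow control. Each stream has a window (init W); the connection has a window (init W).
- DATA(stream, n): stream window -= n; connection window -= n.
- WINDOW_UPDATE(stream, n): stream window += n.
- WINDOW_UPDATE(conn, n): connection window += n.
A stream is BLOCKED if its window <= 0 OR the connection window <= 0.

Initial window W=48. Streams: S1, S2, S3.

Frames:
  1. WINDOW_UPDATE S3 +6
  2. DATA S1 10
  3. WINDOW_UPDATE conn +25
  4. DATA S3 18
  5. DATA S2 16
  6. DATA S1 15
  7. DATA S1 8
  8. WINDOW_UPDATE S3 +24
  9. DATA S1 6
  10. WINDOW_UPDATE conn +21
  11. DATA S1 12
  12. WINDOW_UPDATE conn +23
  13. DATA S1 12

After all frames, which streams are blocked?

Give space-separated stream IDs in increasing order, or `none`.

Op 1: conn=48 S1=48 S2=48 S3=54 blocked=[]
Op 2: conn=38 S1=38 S2=48 S3=54 blocked=[]
Op 3: conn=63 S1=38 S2=48 S3=54 blocked=[]
Op 4: conn=45 S1=38 S2=48 S3=36 blocked=[]
Op 5: conn=29 S1=38 S2=32 S3=36 blocked=[]
Op 6: conn=14 S1=23 S2=32 S3=36 blocked=[]
Op 7: conn=6 S1=15 S2=32 S3=36 blocked=[]
Op 8: conn=6 S1=15 S2=32 S3=60 blocked=[]
Op 9: conn=0 S1=9 S2=32 S3=60 blocked=[1, 2, 3]
Op 10: conn=21 S1=9 S2=32 S3=60 blocked=[]
Op 11: conn=9 S1=-3 S2=32 S3=60 blocked=[1]
Op 12: conn=32 S1=-3 S2=32 S3=60 blocked=[1]
Op 13: conn=20 S1=-15 S2=32 S3=60 blocked=[1]

Answer: S1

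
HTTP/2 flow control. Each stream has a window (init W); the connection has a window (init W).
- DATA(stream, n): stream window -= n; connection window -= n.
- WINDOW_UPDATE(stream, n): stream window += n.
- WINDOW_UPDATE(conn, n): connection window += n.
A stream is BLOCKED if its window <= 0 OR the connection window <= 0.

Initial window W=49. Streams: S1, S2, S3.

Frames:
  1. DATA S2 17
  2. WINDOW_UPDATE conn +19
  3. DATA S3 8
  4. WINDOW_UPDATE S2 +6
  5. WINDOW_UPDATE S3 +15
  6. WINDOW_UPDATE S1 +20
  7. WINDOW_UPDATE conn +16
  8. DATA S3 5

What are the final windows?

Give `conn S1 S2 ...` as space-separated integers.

Answer: 54 69 38 51

Derivation:
Op 1: conn=32 S1=49 S2=32 S3=49 blocked=[]
Op 2: conn=51 S1=49 S2=32 S3=49 blocked=[]
Op 3: conn=43 S1=49 S2=32 S3=41 blocked=[]
Op 4: conn=43 S1=49 S2=38 S3=41 blocked=[]
Op 5: conn=43 S1=49 S2=38 S3=56 blocked=[]
Op 6: conn=43 S1=69 S2=38 S3=56 blocked=[]
Op 7: conn=59 S1=69 S2=38 S3=56 blocked=[]
Op 8: conn=54 S1=69 S2=38 S3=51 blocked=[]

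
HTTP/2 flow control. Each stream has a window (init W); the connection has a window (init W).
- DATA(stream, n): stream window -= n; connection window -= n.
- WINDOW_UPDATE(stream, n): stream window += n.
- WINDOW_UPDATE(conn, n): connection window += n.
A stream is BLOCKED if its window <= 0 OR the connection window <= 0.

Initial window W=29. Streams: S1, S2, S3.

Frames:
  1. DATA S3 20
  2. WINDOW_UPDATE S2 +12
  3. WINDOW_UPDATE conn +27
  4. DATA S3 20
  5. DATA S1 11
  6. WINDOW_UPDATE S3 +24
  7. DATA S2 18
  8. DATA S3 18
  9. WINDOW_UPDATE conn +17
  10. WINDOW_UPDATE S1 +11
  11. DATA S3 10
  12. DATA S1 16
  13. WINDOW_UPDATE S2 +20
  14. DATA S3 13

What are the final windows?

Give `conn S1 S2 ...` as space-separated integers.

Answer: -53 13 43 -28

Derivation:
Op 1: conn=9 S1=29 S2=29 S3=9 blocked=[]
Op 2: conn=9 S1=29 S2=41 S3=9 blocked=[]
Op 3: conn=36 S1=29 S2=41 S3=9 blocked=[]
Op 4: conn=16 S1=29 S2=41 S3=-11 blocked=[3]
Op 5: conn=5 S1=18 S2=41 S3=-11 blocked=[3]
Op 6: conn=5 S1=18 S2=41 S3=13 blocked=[]
Op 7: conn=-13 S1=18 S2=23 S3=13 blocked=[1, 2, 3]
Op 8: conn=-31 S1=18 S2=23 S3=-5 blocked=[1, 2, 3]
Op 9: conn=-14 S1=18 S2=23 S3=-5 blocked=[1, 2, 3]
Op 10: conn=-14 S1=29 S2=23 S3=-5 blocked=[1, 2, 3]
Op 11: conn=-24 S1=29 S2=23 S3=-15 blocked=[1, 2, 3]
Op 12: conn=-40 S1=13 S2=23 S3=-15 blocked=[1, 2, 3]
Op 13: conn=-40 S1=13 S2=43 S3=-15 blocked=[1, 2, 3]
Op 14: conn=-53 S1=13 S2=43 S3=-28 blocked=[1, 2, 3]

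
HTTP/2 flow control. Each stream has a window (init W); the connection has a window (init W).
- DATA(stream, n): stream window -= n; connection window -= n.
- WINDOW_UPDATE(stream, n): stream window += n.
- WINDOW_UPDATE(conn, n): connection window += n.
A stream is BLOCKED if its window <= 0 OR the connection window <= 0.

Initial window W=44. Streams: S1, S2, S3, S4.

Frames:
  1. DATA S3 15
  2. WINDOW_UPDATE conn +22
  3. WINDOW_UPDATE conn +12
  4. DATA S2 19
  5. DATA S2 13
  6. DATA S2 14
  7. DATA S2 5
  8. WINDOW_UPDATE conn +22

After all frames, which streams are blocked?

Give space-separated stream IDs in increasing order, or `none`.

Answer: S2

Derivation:
Op 1: conn=29 S1=44 S2=44 S3=29 S4=44 blocked=[]
Op 2: conn=51 S1=44 S2=44 S3=29 S4=44 blocked=[]
Op 3: conn=63 S1=44 S2=44 S3=29 S4=44 blocked=[]
Op 4: conn=44 S1=44 S2=25 S3=29 S4=44 blocked=[]
Op 5: conn=31 S1=44 S2=12 S3=29 S4=44 blocked=[]
Op 6: conn=17 S1=44 S2=-2 S3=29 S4=44 blocked=[2]
Op 7: conn=12 S1=44 S2=-7 S3=29 S4=44 blocked=[2]
Op 8: conn=34 S1=44 S2=-7 S3=29 S4=44 blocked=[2]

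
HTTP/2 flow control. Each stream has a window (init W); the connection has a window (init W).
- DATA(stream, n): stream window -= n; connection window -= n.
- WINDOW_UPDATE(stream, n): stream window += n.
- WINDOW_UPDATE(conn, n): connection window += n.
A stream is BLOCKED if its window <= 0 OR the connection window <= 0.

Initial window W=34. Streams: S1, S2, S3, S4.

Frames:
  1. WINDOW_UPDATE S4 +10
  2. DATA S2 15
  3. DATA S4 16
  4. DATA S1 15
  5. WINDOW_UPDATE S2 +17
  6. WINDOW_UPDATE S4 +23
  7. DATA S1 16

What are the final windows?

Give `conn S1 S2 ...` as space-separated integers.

Answer: -28 3 36 34 51

Derivation:
Op 1: conn=34 S1=34 S2=34 S3=34 S4=44 blocked=[]
Op 2: conn=19 S1=34 S2=19 S3=34 S4=44 blocked=[]
Op 3: conn=3 S1=34 S2=19 S3=34 S4=28 blocked=[]
Op 4: conn=-12 S1=19 S2=19 S3=34 S4=28 blocked=[1, 2, 3, 4]
Op 5: conn=-12 S1=19 S2=36 S3=34 S4=28 blocked=[1, 2, 3, 4]
Op 6: conn=-12 S1=19 S2=36 S3=34 S4=51 blocked=[1, 2, 3, 4]
Op 7: conn=-28 S1=3 S2=36 S3=34 S4=51 blocked=[1, 2, 3, 4]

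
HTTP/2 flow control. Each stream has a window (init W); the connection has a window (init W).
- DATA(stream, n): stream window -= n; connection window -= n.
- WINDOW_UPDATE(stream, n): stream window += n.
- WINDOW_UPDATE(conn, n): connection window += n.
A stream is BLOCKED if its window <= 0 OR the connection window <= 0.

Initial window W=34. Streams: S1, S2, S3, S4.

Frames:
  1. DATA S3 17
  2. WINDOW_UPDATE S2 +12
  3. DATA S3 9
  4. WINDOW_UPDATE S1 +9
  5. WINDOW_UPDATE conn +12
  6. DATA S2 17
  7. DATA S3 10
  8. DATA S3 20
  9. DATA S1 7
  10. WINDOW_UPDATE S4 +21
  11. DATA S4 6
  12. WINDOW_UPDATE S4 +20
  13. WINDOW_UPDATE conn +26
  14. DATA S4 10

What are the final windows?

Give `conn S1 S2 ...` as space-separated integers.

Op 1: conn=17 S1=34 S2=34 S3=17 S4=34 blocked=[]
Op 2: conn=17 S1=34 S2=46 S3=17 S4=34 blocked=[]
Op 3: conn=8 S1=34 S2=46 S3=8 S4=34 blocked=[]
Op 4: conn=8 S1=43 S2=46 S3=8 S4=34 blocked=[]
Op 5: conn=20 S1=43 S2=46 S3=8 S4=34 blocked=[]
Op 6: conn=3 S1=43 S2=29 S3=8 S4=34 blocked=[]
Op 7: conn=-7 S1=43 S2=29 S3=-2 S4=34 blocked=[1, 2, 3, 4]
Op 8: conn=-27 S1=43 S2=29 S3=-22 S4=34 blocked=[1, 2, 3, 4]
Op 9: conn=-34 S1=36 S2=29 S3=-22 S4=34 blocked=[1, 2, 3, 4]
Op 10: conn=-34 S1=36 S2=29 S3=-22 S4=55 blocked=[1, 2, 3, 4]
Op 11: conn=-40 S1=36 S2=29 S3=-22 S4=49 blocked=[1, 2, 3, 4]
Op 12: conn=-40 S1=36 S2=29 S3=-22 S4=69 blocked=[1, 2, 3, 4]
Op 13: conn=-14 S1=36 S2=29 S3=-22 S4=69 blocked=[1, 2, 3, 4]
Op 14: conn=-24 S1=36 S2=29 S3=-22 S4=59 blocked=[1, 2, 3, 4]

Answer: -24 36 29 -22 59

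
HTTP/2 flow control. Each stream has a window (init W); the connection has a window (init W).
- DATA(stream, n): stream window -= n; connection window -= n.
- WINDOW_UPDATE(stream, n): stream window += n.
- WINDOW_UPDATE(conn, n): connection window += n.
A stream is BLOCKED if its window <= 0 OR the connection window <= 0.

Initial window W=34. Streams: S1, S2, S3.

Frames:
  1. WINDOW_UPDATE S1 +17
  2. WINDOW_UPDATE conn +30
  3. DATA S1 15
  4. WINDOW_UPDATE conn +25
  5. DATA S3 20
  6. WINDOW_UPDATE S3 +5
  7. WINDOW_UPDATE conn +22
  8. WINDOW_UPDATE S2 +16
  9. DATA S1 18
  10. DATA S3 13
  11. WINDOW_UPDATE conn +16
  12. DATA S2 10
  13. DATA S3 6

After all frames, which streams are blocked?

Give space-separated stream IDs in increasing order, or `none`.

Op 1: conn=34 S1=51 S2=34 S3=34 blocked=[]
Op 2: conn=64 S1=51 S2=34 S3=34 blocked=[]
Op 3: conn=49 S1=36 S2=34 S3=34 blocked=[]
Op 4: conn=74 S1=36 S2=34 S3=34 blocked=[]
Op 5: conn=54 S1=36 S2=34 S3=14 blocked=[]
Op 6: conn=54 S1=36 S2=34 S3=19 blocked=[]
Op 7: conn=76 S1=36 S2=34 S3=19 blocked=[]
Op 8: conn=76 S1=36 S2=50 S3=19 blocked=[]
Op 9: conn=58 S1=18 S2=50 S3=19 blocked=[]
Op 10: conn=45 S1=18 S2=50 S3=6 blocked=[]
Op 11: conn=61 S1=18 S2=50 S3=6 blocked=[]
Op 12: conn=51 S1=18 S2=40 S3=6 blocked=[]
Op 13: conn=45 S1=18 S2=40 S3=0 blocked=[3]

Answer: S3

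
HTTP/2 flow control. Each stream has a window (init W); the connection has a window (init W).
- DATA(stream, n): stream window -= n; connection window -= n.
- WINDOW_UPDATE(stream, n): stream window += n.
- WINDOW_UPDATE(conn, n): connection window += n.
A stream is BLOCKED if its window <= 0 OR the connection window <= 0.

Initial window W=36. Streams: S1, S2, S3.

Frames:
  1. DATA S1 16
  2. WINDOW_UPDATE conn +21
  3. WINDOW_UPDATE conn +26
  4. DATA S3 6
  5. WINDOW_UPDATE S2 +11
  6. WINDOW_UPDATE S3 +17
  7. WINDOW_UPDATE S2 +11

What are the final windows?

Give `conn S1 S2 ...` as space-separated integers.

Op 1: conn=20 S1=20 S2=36 S3=36 blocked=[]
Op 2: conn=41 S1=20 S2=36 S3=36 blocked=[]
Op 3: conn=67 S1=20 S2=36 S3=36 blocked=[]
Op 4: conn=61 S1=20 S2=36 S3=30 blocked=[]
Op 5: conn=61 S1=20 S2=47 S3=30 blocked=[]
Op 6: conn=61 S1=20 S2=47 S3=47 blocked=[]
Op 7: conn=61 S1=20 S2=58 S3=47 blocked=[]

Answer: 61 20 58 47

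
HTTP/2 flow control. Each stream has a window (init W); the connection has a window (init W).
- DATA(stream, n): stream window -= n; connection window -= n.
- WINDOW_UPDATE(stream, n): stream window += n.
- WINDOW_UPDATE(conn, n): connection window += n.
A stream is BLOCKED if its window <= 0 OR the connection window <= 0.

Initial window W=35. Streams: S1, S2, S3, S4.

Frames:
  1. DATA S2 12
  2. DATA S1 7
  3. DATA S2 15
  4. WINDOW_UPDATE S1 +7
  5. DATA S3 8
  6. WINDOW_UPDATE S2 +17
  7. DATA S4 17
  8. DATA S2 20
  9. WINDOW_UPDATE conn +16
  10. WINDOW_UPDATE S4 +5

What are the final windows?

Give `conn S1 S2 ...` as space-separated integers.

Answer: -28 35 5 27 23

Derivation:
Op 1: conn=23 S1=35 S2=23 S3=35 S4=35 blocked=[]
Op 2: conn=16 S1=28 S2=23 S3=35 S4=35 blocked=[]
Op 3: conn=1 S1=28 S2=8 S3=35 S4=35 blocked=[]
Op 4: conn=1 S1=35 S2=8 S3=35 S4=35 blocked=[]
Op 5: conn=-7 S1=35 S2=8 S3=27 S4=35 blocked=[1, 2, 3, 4]
Op 6: conn=-7 S1=35 S2=25 S3=27 S4=35 blocked=[1, 2, 3, 4]
Op 7: conn=-24 S1=35 S2=25 S3=27 S4=18 blocked=[1, 2, 3, 4]
Op 8: conn=-44 S1=35 S2=5 S3=27 S4=18 blocked=[1, 2, 3, 4]
Op 9: conn=-28 S1=35 S2=5 S3=27 S4=18 blocked=[1, 2, 3, 4]
Op 10: conn=-28 S1=35 S2=5 S3=27 S4=23 blocked=[1, 2, 3, 4]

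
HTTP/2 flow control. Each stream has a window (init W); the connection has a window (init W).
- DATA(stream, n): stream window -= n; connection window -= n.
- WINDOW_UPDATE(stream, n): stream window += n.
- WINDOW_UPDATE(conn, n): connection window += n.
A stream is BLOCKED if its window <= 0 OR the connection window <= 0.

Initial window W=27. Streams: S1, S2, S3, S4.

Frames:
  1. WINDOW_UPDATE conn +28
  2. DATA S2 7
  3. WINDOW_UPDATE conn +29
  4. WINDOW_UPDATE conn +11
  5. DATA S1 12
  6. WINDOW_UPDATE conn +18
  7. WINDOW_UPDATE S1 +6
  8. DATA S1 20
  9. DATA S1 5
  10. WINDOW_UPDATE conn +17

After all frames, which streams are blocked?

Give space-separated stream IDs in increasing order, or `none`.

Op 1: conn=55 S1=27 S2=27 S3=27 S4=27 blocked=[]
Op 2: conn=48 S1=27 S2=20 S3=27 S4=27 blocked=[]
Op 3: conn=77 S1=27 S2=20 S3=27 S4=27 blocked=[]
Op 4: conn=88 S1=27 S2=20 S3=27 S4=27 blocked=[]
Op 5: conn=76 S1=15 S2=20 S3=27 S4=27 blocked=[]
Op 6: conn=94 S1=15 S2=20 S3=27 S4=27 blocked=[]
Op 7: conn=94 S1=21 S2=20 S3=27 S4=27 blocked=[]
Op 8: conn=74 S1=1 S2=20 S3=27 S4=27 blocked=[]
Op 9: conn=69 S1=-4 S2=20 S3=27 S4=27 blocked=[1]
Op 10: conn=86 S1=-4 S2=20 S3=27 S4=27 blocked=[1]

Answer: S1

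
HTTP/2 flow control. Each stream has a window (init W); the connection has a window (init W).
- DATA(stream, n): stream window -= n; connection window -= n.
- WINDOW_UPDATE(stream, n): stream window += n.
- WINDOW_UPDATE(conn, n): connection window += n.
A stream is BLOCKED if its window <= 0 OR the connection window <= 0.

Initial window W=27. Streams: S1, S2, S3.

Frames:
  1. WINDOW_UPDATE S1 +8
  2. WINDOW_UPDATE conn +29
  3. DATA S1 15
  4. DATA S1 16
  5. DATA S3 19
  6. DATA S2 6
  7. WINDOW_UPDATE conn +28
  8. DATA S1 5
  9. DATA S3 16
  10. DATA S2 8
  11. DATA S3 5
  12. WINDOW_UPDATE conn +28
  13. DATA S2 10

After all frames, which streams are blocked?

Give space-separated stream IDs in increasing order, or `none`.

Answer: S1 S3

Derivation:
Op 1: conn=27 S1=35 S2=27 S3=27 blocked=[]
Op 2: conn=56 S1=35 S2=27 S3=27 blocked=[]
Op 3: conn=41 S1=20 S2=27 S3=27 blocked=[]
Op 4: conn=25 S1=4 S2=27 S3=27 blocked=[]
Op 5: conn=6 S1=4 S2=27 S3=8 blocked=[]
Op 6: conn=0 S1=4 S2=21 S3=8 blocked=[1, 2, 3]
Op 7: conn=28 S1=4 S2=21 S3=8 blocked=[]
Op 8: conn=23 S1=-1 S2=21 S3=8 blocked=[1]
Op 9: conn=7 S1=-1 S2=21 S3=-8 blocked=[1, 3]
Op 10: conn=-1 S1=-1 S2=13 S3=-8 blocked=[1, 2, 3]
Op 11: conn=-6 S1=-1 S2=13 S3=-13 blocked=[1, 2, 3]
Op 12: conn=22 S1=-1 S2=13 S3=-13 blocked=[1, 3]
Op 13: conn=12 S1=-1 S2=3 S3=-13 blocked=[1, 3]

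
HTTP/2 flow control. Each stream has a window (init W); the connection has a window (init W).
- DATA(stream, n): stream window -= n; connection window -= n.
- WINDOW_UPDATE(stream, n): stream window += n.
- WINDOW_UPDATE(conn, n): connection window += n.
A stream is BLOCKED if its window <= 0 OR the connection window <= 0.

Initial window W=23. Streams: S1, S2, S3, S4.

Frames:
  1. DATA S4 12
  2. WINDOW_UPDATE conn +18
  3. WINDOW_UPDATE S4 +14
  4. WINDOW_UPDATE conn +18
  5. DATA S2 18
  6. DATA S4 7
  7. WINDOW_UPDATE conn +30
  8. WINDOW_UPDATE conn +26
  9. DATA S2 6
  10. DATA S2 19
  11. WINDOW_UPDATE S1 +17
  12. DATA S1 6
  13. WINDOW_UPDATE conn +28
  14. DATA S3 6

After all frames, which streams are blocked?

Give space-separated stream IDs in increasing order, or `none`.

Answer: S2

Derivation:
Op 1: conn=11 S1=23 S2=23 S3=23 S4=11 blocked=[]
Op 2: conn=29 S1=23 S2=23 S3=23 S4=11 blocked=[]
Op 3: conn=29 S1=23 S2=23 S3=23 S4=25 blocked=[]
Op 4: conn=47 S1=23 S2=23 S3=23 S4=25 blocked=[]
Op 5: conn=29 S1=23 S2=5 S3=23 S4=25 blocked=[]
Op 6: conn=22 S1=23 S2=5 S3=23 S4=18 blocked=[]
Op 7: conn=52 S1=23 S2=5 S3=23 S4=18 blocked=[]
Op 8: conn=78 S1=23 S2=5 S3=23 S4=18 blocked=[]
Op 9: conn=72 S1=23 S2=-1 S3=23 S4=18 blocked=[2]
Op 10: conn=53 S1=23 S2=-20 S3=23 S4=18 blocked=[2]
Op 11: conn=53 S1=40 S2=-20 S3=23 S4=18 blocked=[2]
Op 12: conn=47 S1=34 S2=-20 S3=23 S4=18 blocked=[2]
Op 13: conn=75 S1=34 S2=-20 S3=23 S4=18 blocked=[2]
Op 14: conn=69 S1=34 S2=-20 S3=17 S4=18 blocked=[2]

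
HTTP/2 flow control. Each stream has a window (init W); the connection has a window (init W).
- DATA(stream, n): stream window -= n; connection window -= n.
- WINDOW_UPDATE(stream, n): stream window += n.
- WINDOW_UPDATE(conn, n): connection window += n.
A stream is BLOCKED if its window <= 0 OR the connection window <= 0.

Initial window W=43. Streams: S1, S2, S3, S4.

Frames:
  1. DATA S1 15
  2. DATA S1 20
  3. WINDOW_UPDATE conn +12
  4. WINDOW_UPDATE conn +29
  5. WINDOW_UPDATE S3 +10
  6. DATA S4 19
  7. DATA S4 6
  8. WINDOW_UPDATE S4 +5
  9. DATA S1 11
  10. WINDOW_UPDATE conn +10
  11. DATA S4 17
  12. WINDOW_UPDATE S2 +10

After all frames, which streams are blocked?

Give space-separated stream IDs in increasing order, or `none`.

Op 1: conn=28 S1=28 S2=43 S3=43 S4=43 blocked=[]
Op 2: conn=8 S1=8 S2=43 S3=43 S4=43 blocked=[]
Op 3: conn=20 S1=8 S2=43 S3=43 S4=43 blocked=[]
Op 4: conn=49 S1=8 S2=43 S3=43 S4=43 blocked=[]
Op 5: conn=49 S1=8 S2=43 S3=53 S4=43 blocked=[]
Op 6: conn=30 S1=8 S2=43 S3=53 S4=24 blocked=[]
Op 7: conn=24 S1=8 S2=43 S3=53 S4=18 blocked=[]
Op 8: conn=24 S1=8 S2=43 S3=53 S4=23 blocked=[]
Op 9: conn=13 S1=-3 S2=43 S3=53 S4=23 blocked=[1]
Op 10: conn=23 S1=-3 S2=43 S3=53 S4=23 blocked=[1]
Op 11: conn=6 S1=-3 S2=43 S3=53 S4=6 blocked=[1]
Op 12: conn=6 S1=-3 S2=53 S3=53 S4=6 blocked=[1]

Answer: S1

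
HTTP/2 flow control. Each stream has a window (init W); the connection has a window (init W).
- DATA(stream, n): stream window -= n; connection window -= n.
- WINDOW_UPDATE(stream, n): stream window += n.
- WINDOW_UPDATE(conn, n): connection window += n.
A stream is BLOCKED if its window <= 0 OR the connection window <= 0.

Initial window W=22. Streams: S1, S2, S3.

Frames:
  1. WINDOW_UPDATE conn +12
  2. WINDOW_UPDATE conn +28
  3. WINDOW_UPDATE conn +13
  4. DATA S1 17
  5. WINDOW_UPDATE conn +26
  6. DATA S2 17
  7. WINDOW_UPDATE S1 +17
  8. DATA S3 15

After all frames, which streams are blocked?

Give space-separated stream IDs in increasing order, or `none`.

Answer: none

Derivation:
Op 1: conn=34 S1=22 S2=22 S3=22 blocked=[]
Op 2: conn=62 S1=22 S2=22 S3=22 blocked=[]
Op 3: conn=75 S1=22 S2=22 S3=22 blocked=[]
Op 4: conn=58 S1=5 S2=22 S3=22 blocked=[]
Op 5: conn=84 S1=5 S2=22 S3=22 blocked=[]
Op 6: conn=67 S1=5 S2=5 S3=22 blocked=[]
Op 7: conn=67 S1=22 S2=5 S3=22 blocked=[]
Op 8: conn=52 S1=22 S2=5 S3=7 blocked=[]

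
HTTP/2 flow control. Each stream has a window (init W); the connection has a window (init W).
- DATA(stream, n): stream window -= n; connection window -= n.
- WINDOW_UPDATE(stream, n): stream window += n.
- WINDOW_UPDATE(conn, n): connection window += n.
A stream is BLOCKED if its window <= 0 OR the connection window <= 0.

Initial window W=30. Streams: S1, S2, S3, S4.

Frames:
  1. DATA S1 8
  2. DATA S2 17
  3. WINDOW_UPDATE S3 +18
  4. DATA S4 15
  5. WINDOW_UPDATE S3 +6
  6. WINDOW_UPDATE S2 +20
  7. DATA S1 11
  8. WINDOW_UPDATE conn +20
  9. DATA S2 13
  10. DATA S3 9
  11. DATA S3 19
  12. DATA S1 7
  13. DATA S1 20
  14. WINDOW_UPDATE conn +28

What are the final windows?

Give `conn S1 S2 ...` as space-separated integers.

Answer: -41 -16 20 26 15

Derivation:
Op 1: conn=22 S1=22 S2=30 S3=30 S4=30 blocked=[]
Op 2: conn=5 S1=22 S2=13 S3=30 S4=30 blocked=[]
Op 3: conn=5 S1=22 S2=13 S3=48 S4=30 blocked=[]
Op 4: conn=-10 S1=22 S2=13 S3=48 S4=15 blocked=[1, 2, 3, 4]
Op 5: conn=-10 S1=22 S2=13 S3=54 S4=15 blocked=[1, 2, 3, 4]
Op 6: conn=-10 S1=22 S2=33 S3=54 S4=15 blocked=[1, 2, 3, 4]
Op 7: conn=-21 S1=11 S2=33 S3=54 S4=15 blocked=[1, 2, 3, 4]
Op 8: conn=-1 S1=11 S2=33 S3=54 S4=15 blocked=[1, 2, 3, 4]
Op 9: conn=-14 S1=11 S2=20 S3=54 S4=15 blocked=[1, 2, 3, 4]
Op 10: conn=-23 S1=11 S2=20 S3=45 S4=15 blocked=[1, 2, 3, 4]
Op 11: conn=-42 S1=11 S2=20 S3=26 S4=15 blocked=[1, 2, 3, 4]
Op 12: conn=-49 S1=4 S2=20 S3=26 S4=15 blocked=[1, 2, 3, 4]
Op 13: conn=-69 S1=-16 S2=20 S3=26 S4=15 blocked=[1, 2, 3, 4]
Op 14: conn=-41 S1=-16 S2=20 S3=26 S4=15 blocked=[1, 2, 3, 4]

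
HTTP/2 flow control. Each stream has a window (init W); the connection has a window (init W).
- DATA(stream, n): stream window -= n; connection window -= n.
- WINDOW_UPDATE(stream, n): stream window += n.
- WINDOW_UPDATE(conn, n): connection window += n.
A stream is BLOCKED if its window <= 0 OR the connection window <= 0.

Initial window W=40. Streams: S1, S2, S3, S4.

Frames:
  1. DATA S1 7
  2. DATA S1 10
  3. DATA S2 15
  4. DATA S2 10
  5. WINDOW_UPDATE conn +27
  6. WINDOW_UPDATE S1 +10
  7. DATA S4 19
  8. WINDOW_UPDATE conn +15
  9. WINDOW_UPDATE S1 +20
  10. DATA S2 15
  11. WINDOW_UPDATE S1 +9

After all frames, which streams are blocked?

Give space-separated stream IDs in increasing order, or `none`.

Op 1: conn=33 S1=33 S2=40 S3=40 S4=40 blocked=[]
Op 2: conn=23 S1=23 S2=40 S3=40 S4=40 blocked=[]
Op 3: conn=8 S1=23 S2=25 S3=40 S4=40 blocked=[]
Op 4: conn=-2 S1=23 S2=15 S3=40 S4=40 blocked=[1, 2, 3, 4]
Op 5: conn=25 S1=23 S2=15 S3=40 S4=40 blocked=[]
Op 6: conn=25 S1=33 S2=15 S3=40 S4=40 blocked=[]
Op 7: conn=6 S1=33 S2=15 S3=40 S4=21 blocked=[]
Op 8: conn=21 S1=33 S2=15 S3=40 S4=21 blocked=[]
Op 9: conn=21 S1=53 S2=15 S3=40 S4=21 blocked=[]
Op 10: conn=6 S1=53 S2=0 S3=40 S4=21 blocked=[2]
Op 11: conn=6 S1=62 S2=0 S3=40 S4=21 blocked=[2]

Answer: S2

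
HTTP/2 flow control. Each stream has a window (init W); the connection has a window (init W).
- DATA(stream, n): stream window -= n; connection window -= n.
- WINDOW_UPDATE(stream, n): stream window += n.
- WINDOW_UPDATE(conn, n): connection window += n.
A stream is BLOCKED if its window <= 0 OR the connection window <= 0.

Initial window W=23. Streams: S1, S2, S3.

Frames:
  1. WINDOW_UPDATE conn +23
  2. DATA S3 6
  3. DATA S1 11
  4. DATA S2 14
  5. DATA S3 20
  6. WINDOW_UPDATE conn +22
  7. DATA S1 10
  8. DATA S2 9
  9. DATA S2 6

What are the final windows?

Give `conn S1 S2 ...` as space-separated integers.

Op 1: conn=46 S1=23 S2=23 S3=23 blocked=[]
Op 2: conn=40 S1=23 S2=23 S3=17 blocked=[]
Op 3: conn=29 S1=12 S2=23 S3=17 blocked=[]
Op 4: conn=15 S1=12 S2=9 S3=17 blocked=[]
Op 5: conn=-5 S1=12 S2=9 S3=-3 blocked=[1, 2, 3]
Op 6: conn=17 S1=12 S2=9 S3=-3 blocked=[3]
Op 7: conn=7 S1=2 S2=9 S3=-3 blocked=[3]
Op 8: conn=-2 S1=2 S2=0 S3=-3 blocked=[1, 2, 3]
Op 9: conn=-8 S1=2 S2=-6 S3=-3 blocked=[1, 2, 3]

Answer: -8 2 -6 -3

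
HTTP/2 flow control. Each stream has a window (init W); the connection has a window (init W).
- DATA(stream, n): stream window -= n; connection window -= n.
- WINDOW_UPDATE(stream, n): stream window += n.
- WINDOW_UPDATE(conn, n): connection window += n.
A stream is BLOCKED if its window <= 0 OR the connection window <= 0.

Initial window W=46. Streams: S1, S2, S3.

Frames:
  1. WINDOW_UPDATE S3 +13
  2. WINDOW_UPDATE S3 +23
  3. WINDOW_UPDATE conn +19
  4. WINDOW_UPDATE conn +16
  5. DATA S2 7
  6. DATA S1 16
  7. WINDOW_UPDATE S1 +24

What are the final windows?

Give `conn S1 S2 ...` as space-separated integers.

Op 1: conn=46 S1=46 S2=46 S3=59 blocked=[]
Op 2: conn=46 S1=46 S2=46 S3=82 blocked=[]
Op 3: conn=65 S1=46 S2=46 S3=82 blocked=[]
Op 4: conn=81 S1=46 S2=46 S3=82 blocked=[]
Op 5: conn=74 S1=46 S2=39 S3=82 blocked=[]
Op 6: conn=58 S1=30 S2=39 S3=82 blocked=[]
Op 7: conn=58 S1=54 S2=39 S3=82 blocked=[]

Answer: 58 54 39 82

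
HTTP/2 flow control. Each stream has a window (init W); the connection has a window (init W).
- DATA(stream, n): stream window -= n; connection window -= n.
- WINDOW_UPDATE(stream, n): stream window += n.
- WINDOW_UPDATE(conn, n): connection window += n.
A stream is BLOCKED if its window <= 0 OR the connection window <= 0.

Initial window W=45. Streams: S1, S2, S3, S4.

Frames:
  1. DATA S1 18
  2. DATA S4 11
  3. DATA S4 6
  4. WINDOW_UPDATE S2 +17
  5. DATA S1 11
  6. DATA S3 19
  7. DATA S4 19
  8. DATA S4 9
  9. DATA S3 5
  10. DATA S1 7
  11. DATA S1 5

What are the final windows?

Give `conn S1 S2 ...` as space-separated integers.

Answer: -65 4 62 21 0

Derivation:
Op 1: conn=27 S1=27 S2=45 S3=45 S4=45 blocked=[]
Op 2: conn=16 S1=27 S2=45 S3=45 S4=34 blocked=[]
Op 3: conn=10 S1=27 S2=45 S3=45 S4=28 blocked=[]
Op 4: conn=10 S1=27 S2=62 S3=45 S4=28 blocked=[]
Op 5: conn=-1 S1=16 S2=62 S3=45 S4=28 blocked=[1, 2, 3, 4]
Op 6: conn=-20 S1=16 S2=62 S3=26 S4=28 blocked=[1, 2, 3, 4]
Op 7: conn=-39 S1=16 S2=62 S3=26 S4=9 blocked=[1, 2, 3, 4]
Op 8: conn=-48 S1=16 S2=62 S3=26 S4=0 blocked=[1, 2, 3, 4]
Op 9: conn=-53 S1=16 S2=62 S3=21 S4=0 blocked=[1, 2, 3, 4]
Op 10: conn=-60 S1=9 S2=62 S3=21 S4=0 blocked=[1, 2, 3, 4]
Op 11: conn=-65 S1=4 S2=62 S3=21 S4=0 blocked=[1, 2, 3, 4]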